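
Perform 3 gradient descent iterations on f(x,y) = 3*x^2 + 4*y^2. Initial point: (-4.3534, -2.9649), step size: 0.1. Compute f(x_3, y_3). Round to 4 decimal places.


Gradient descent on f(x,y) = 3*x^2 + 4*y^2.
Starting point: (-4.3534, -2.9649), alpha = 0.1
Step 1: grad_x = 2*3*-4.3534 = -26.1204, grad_y = 2*4*-2.9649 = -23.7192
  x_1 = -4.3534 - 0.1*-26.1204 = -1.7414
  y_1 = -2.9649 - 0.1*-23.7192 = -0.593
Step 2: grad_x = 2*3*-1.7414 = -10.4482, grad_y = 2*4*-0.593 = -4.7438
  x_2 = -1.7414 - 0.1*-10.4482 = -0.6965
  y_2 = -0.593 - 0.1*-4.7438 = -0.1186
Step 3: grad_x = 2*3*-0.6965 = -4.1793, grad_y = 2*4*-0.1186 = -0.9488
  x_3 = -0.6965 - 0.1*-4.1793 = -0.2786
  y_3 = -0.1186 - 0.1*-0.9488 = -0.0237
f(-0.2786, -0.0237) = 3*(-0.2786)^2 + 4*(-0.0237)^2 = 0.2351


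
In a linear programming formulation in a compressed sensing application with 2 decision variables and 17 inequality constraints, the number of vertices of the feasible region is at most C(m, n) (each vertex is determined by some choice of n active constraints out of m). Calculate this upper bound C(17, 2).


Each vertex corresponds to some choice of n active constraints out of m, so the number of vertices is at most C(m, n) = m! / (n!(m-n)!).
m = 17, n = 2
Numerator: 17 * 16
Denominator: 2! = 2
C(17, 2) = 136


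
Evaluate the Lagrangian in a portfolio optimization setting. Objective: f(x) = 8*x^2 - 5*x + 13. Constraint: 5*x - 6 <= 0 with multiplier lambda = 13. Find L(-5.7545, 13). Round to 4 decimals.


Step 1: Evaluate f(x).
f(-5.7545) = 8*(-5.7545)^2 - 5*(-5.7545) + 13 = 306.6867
Step 2: Evaluate g(x).
g(-5.7545) = 5*-5.7545 - 6 = -34.7725
Step 3: Compute Lagrangian.
L = 306.6867 + 13*-34.7725 = -145.3558


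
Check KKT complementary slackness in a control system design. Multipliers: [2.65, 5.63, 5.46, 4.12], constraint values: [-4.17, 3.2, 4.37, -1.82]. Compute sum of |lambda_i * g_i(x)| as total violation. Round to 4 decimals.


KKT complementary slackness check:
lambda_1 * g_1 = 2.65 * -4.17 = -11.0505
lambda_2 * g_2 = 5.63 * 3.2 = 18.016
lambda_3 * g_3 = 5.46 * 4.37 = 23.8602
lambda_4 * g_4 = 4.12 * -1.82 = -7.4984
Total violation = 11.0505 + 18.016 + 23.8602 + 7.4984 = 60.4251


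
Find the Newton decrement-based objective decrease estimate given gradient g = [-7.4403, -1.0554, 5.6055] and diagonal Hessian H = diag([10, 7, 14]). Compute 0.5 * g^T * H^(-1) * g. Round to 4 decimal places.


Step 1: H is diagonal, so H^(-1) * g = [-0.744, -0.1508, 0.4004].
Step 2: g^T H^(-1) g = sum_i g_i^2 / H_ii
  = (-7.4403)^2/10 + (-1.0554)^2/7 + (5.6055)^2/14
  = 5.5358 + 0.1591 + 2.2444 = 7.9393
Step 3: Objective decrease = 0.5 * g^T H^(-1) g = 3.9697


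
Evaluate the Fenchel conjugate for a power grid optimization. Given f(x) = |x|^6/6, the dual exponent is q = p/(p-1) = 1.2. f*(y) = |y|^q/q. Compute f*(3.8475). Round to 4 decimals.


The conjugate exponent q satisfies 1/p + 1/q = 1.
p = 6, so q = 6/(6 - 1) = 1.2
|y|^q = 3.8475^1.2 = 5.0375
f*(3.8475) = 5.0375 / 1.2 = 4.1979


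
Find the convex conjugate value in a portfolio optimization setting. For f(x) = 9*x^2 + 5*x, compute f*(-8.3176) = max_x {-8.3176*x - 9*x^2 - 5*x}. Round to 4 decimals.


f*(y) = sup_x {y*x - a*x^2 - b*x} = sup_x {(y-b)*x - a*x^2}
FOC: (y - b) - 2a*x = 0 => x* = (y - b)/(2a)
x* = (-8.3176 - 5)/(2*9) = -0.7399
f*(-8.3176) = (y-b)^2/(4a) = (-8.3176 - 5)^2/(4*9)
= 177.3585/36 = 4.9266


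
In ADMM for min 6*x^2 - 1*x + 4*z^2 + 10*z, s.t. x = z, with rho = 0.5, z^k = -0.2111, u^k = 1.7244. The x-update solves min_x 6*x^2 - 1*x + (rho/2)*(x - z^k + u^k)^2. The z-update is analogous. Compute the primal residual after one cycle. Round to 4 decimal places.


ADMM iteration with rho = 0.5, z^k = -0.2111, u^k = 1.7244
Step 1: x-update.
Minimize 6*x^2 - 1*x + (0.5/2)*(x + 0.2111 + 1.7244)^2
FOC: (2*6 + 0.5)*x = 1 + 0.5*(-0.2111 - 1.7244)
x^{k+1} = 0.0026
Step 2: z-update.
Minimize 4*z^2 + 10*z + (0.5/2)*(0.0026 - z + 1.7244)^2
FOC: (2*4 + 0.5)*z = -10 + 0.5*(0.0026 + 1.7244)
z^{k+1} = -1.0749
Step 3: u-update.
u^{k+1} = 1.7244 + 0.0026 + 1.0749 = 2.8019
Step 4: Primal residual = |0.0026 + 1.0749| = 1.0775


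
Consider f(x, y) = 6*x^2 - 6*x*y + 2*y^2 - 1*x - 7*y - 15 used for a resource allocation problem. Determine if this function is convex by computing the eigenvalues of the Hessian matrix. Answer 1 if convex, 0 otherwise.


The Hessian of f(x,y) = 6*x^2 - 6*x*y + 2*y^2 - 1*x - 7*y - 15 is:
H = [[12, -6], [-6, 4]]
Trace = 12 + 4 = 16
Determinant = 12*4 - (-6)^2 = 12
Discriminant = (16)^2 - 4*12 = 208.0
Eigenvalues: lambda_1 = 0.7889, lambda_2 = 15.2111
The function is convex.

1


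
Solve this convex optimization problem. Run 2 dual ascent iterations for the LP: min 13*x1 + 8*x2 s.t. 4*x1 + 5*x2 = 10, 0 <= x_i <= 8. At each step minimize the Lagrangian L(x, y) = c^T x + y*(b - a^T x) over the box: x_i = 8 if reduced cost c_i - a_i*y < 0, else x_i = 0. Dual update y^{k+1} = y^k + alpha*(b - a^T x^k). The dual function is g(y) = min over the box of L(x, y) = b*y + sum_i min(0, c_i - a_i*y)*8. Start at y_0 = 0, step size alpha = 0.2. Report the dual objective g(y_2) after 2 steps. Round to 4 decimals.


Dual ascent for LP: min 13*x1 + 8*x2, 4*x1 + 5*x2 = 10, 0 <= x_i <= 8
Step 1: y^k = 0.0, reduced costs: (13.0, 8.0)
  x^k = (0.0, 0.0), subgradient = b - a^T x = 10.0
  y^{k+1} = 0.0 + 0.2*10.0 = 2.0
Step 2: y^k = 2.0, reduced costs: (5.0, -2.0)
  x^k = (0.0, 8.0), subgradient = b - a^T x = -30.0
  y^{k+1} = 2.0 + 0.2*-30.0 = -4.0
Dual objective at y_2 = -4.0: reduced costs (29.0, 28.0), box minimizer x = (0.0, 0.0)
g(y_2) = b*y + (c1 - a1*y)*x1 + (c2 - a2*y)*x2 = 10*(-4.0) + 29.0*0.0 + 28.0*0.0 = -40.0 + 0.0 + 0.0 = -40.0


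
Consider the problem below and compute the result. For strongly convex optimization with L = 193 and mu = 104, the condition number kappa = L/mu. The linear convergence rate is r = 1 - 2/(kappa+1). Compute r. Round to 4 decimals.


Step 1: Compute the condition number.
kappa = L/mu = 193/104 = 1.8558
Step 2: Compute the convergence rate.
r = 1 - 2/(kappa + 1) = 1 - 2*mu/(L + mu) = (L - mu)/(L + mu) = 89/297 = 0.2997


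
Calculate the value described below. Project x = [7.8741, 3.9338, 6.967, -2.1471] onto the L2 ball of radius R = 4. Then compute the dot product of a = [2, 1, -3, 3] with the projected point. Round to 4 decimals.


Step 1: Compute ||x|| (intermediates to 6 decimals).
||x|| = sqrt(7.8741^2 + 3.9338^2 + 6.967^2 + (-2.1471)^2) = 11.429145
Step 2: Project.
Since ||x|| > R, scale = R/||x|| = 4/11.429145 = 0.349982, proj(x) = scale * x
proj(x) = [2.755793, 1.376759, 2.438325, -0.751446]
Step 3: Dot product.
a^T * proj(x) = 2*2.755793 + 1*1.376759 - 3*2.438325 + 3*(-0.751446) = -2.681


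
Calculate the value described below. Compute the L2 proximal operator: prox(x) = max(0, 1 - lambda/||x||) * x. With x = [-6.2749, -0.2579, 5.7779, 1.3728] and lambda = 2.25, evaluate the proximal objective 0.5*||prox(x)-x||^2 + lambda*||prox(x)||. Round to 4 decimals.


Step 1: Compute ||x||.
||x|| = 8.6435
Step 2: Compute scaling factor.
scale = max(0, 1 - 2.25/8.6435) = 0.7397
Step 3: prox(x) = [-4.6415, -0.1908, 4.2738, 1.0154]
||prox(x)|| = 6.3935
Step 4: Proximal objective.
0.5*||prox-x||^2 = 2.5313
lambda*||prox|| = 14.3854
Total = 16.9166


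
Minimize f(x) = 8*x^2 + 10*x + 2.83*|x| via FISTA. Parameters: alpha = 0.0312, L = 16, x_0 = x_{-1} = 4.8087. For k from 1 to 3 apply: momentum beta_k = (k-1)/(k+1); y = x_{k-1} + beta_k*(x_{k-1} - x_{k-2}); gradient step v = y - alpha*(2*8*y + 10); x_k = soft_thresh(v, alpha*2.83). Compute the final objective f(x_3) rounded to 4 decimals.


FISTA on f(x) = 8*x^2 + 10*x + 2.83*|x|
L = 16, alpha = 0.0312
Iteration 1: beta = 0.0, y = 4.8087 + 0.0*(4.8087 - 4.8087) = 4.8087
  grad(y) = 86.9392, v = y - alpha*grad = 2.0962
  prox(v) = soft_thresh(2.0962, 0.0883) = 2.0079
Iteration 2: beta = 0.3333, y = 2.0079 + 0.3333*(2.0079 - 4.8087) = 1.0743
  grad(y) = 27.1888, v = y - alpha*grad = 0.226
  prox(v) = soft_thresh(0.226, 0.0883) = 0.1377
Iteration 3: beta = 0.5, y = 0.1377 + 0.5*(0.1377 - 2.0079) = -0.7974
  grad(y) = -2.7581, v = y - alpha*grad = -0.7113
  prox(v) = soft_thresh(-0.7113, 0.0883) = -0.623
f(x_3) = 8*(-0.623)^2 + 10*(-0.623) + 2.83*|-0.623| = -1.3618


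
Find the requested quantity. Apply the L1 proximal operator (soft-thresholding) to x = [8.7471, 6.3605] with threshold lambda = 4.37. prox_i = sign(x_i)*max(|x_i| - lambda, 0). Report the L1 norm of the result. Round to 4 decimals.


Soft-thresholding with lambda = 4.37:
prox(8.7471) = sign(8.7471)*max(|8.7471| - 4.37, 0) = 4.3771
prox(6.3605) = sign(6.3605)*max(|6.3605| - 4.37, 0) = 1.9905
prox(x) = [4.3771, 1.9905]
||prox(x)||_1 = 4.3771 + 1.9905 = 6.3676


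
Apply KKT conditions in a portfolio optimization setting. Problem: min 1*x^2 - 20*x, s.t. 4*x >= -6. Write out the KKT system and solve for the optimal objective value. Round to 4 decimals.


Step 1: Try lambda = 0 (constraint inactive).
Stationarity: 2*1*x - 20 = 0
x* = 20/(2*1) = 10.0
Check constraint: 4*10.0 = 40.0 >= -6 -- satisfied.
Step 2: Compute optimal value.
f(x*) = 1*10.0^2 - 20*10.0 = -100.0


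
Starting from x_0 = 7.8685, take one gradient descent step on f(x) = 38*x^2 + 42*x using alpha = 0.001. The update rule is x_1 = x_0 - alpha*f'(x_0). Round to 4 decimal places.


We compute the gradient at x_0 and apply the update.
f'(x) = 76*x + 42
f'(7.8685) = 76*7.8685 + 42 = 640.006
x_1 = 7.8685 - 0.001*640.006 = 7.2285


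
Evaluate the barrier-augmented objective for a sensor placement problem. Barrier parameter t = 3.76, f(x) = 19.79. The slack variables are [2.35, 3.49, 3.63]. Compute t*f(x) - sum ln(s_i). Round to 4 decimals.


Step 1: Compute log-barrier.
ln values: [0.8544, 1.2499, 1.2892]
phi = -(0.8544 + 1.2499 + 1.2892) = -3.3935
Step 2: Compute augmented objective.
t*f(x) = 3.76*19.79 = 74.4104
Total = 74.4104 - 3.3935 = 71.0169


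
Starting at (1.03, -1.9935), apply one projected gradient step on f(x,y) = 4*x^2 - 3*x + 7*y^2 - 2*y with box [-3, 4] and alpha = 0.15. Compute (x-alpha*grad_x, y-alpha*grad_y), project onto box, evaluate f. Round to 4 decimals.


Step 1: Compute gradient at (1.03, -1.9935).
grad_x = 2*4*1.03 - 3 = 5.24
grad_y = 2*7*-1.9935 - 2 = -29.909
Step 2: Gradient step.
x_raw = 1.03 - 0.15*5.24 = 0.244
y_raw = -1.9935 - 0.15*-29.909 = 2.4929
Step 3: Project onto [-3, 4].
x_proj = clip(0.244) = 0.244
y_proj = clip(2.4929) = 2.4929
Step 4: Evaluate f.
f(0.244, 2.4929) = 38.0206


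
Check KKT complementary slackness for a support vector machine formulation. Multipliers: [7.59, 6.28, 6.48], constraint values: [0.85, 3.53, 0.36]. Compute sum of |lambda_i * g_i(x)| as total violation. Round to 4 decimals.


KKT complementary slackness check:
lambda_1 * g_1 = 7.59 * 0.85 = 6.4515
lambda_2 * g_2 = 6.28 * 3.53 = 22.1684
lambda_3 * g_3 = 6.48 * 0.36 = 2.3328
Total violation = 6.4515 + 22.1684 + 2.3328 = 30.9527


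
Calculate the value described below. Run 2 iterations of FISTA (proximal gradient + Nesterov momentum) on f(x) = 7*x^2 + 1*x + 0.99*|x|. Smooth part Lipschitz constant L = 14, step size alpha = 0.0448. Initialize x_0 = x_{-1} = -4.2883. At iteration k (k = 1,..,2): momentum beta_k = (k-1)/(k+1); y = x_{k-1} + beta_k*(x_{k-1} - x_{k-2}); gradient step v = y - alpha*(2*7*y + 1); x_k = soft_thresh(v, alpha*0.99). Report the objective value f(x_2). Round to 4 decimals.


FISTA on f(x) = 7*x^2 + 1*x + 0.99*|x|
L = 14, alpha = 0.0448
Iteration 1: beta = 0.0, y = -4.2883 + 0.0*(-4.2883 + 4.2883) = -4.2883
  grad(y) = -59.0362, v = y - alpha*grad = -1.6435
  prox(v) = soft_thresh(-1.6435, 0.0444) = -1.5991
Iteration 2: beta = 0.3333, y = -1.5991 + 0.3333*(-1.5991 + 4.2883) = -0.7027
  grad(y) = -8.8383, v = y - alpha*grad = -0.3068
  prox(v) = soft_thresh(-0.3068, 0.0444) = -0.2624
f(x_2) = 7*(-0.2624)^2 + 1*(-0.2624) + 0.99*|-0.2624| = 0.4795


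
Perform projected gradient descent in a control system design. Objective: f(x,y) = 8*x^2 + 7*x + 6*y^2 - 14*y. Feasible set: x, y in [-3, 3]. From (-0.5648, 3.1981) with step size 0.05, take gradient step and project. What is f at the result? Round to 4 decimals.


Step 1: Compute gradient at (-0.5648, 3.1981).
grad_x = 2*8*-0.5648 + 7 = -2.0368
grad_y = 2*6*3.1981 - 14 = 24.3772
Step 2: Gradient step.
x_raw = -0.5648 - 0.05*-2.0368 = -0.463
y_raw = 3.1981 - 0.05*24.3772 = 1.9792
Step 3: Project onto [-3, 3].
x_proj = clip(-0.463) = -0.463
y_proj = clip(1.9792) = 1.9792
Step 4: Evaluate f.
f(-0.463, 1.9792) = -5.7311


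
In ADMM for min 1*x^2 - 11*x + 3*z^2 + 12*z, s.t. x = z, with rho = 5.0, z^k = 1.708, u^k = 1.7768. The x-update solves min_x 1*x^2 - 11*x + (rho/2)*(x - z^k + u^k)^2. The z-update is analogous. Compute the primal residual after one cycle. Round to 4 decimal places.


ADMM iteration with rho = 5.0, z^k = 1.708, u^k = 1.7768
Step 1: x-update.
Minimize 1*x^2 - 11*x + (5.0/2)*(x - 1.708 + 1.7768)^2
FOC: (2*1 + 5.0)*x = 11 + 5.0*(1.708 - 1.7768)
x^{k+1} = 1.5223
Step 2: z-update.
Minimize 3*z^2 + 12*z + (5.0/2)*(1.5223 - z + 1.7768)^2
FOC: (2*3 + 5.0)*z = -12 + 5.0*(1.5223 + 1.7768)
z^{k+1} = 0.4087
Step 3: u-update.
u^{k+1} = 1.7768 + 1.5223 - 0.4087 = 2.8904
Step 4: Primal residual = |1.5223 - 0.4087| = 1.1136


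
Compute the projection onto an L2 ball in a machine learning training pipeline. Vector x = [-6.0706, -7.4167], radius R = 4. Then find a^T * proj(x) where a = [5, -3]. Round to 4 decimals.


Step 1: Compute ||x|| (intermediates to 6 decimals).
||x|| = sqrt((-6.0706)^2 + (-7.4167)^2) = 9.584343
Step 2: Project.
Since ||x|| > R, scale = R/||x|| = 4/9.584343 = 0.417347, proj(x) = scale * x
proj(x) = [-2.533547, -3.095337]
Step 3: Dot product.
a^T * proj(x) = 5*(-2.533547) - 3*(-3.095337) = -3.3817


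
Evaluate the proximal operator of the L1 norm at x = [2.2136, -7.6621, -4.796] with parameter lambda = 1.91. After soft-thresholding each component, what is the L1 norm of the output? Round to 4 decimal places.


Soft-thresholding with lambda = 1.91:
prox(2.2136) = sign(2.2136)*max(|2.2136| - 1.91, 0) = 0.3036
prox(-7.6621) = sign(-7.6621)*max(|-7.6621| - 1.91, 0) = -5.7521
prox(-4.796) = sign(-4.796)*max(|-4.796| - 1.91, 0) = -2.886
prox(x) = [0.3036, -5.7521, -2.886]
||prox(x)||_1 = 0.3036 + 5.7521 + 2.886 = 8.9417


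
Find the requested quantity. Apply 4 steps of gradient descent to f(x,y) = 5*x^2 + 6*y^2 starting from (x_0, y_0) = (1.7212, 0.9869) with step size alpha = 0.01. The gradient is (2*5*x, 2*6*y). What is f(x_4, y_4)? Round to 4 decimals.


Gradient descent on f(x,y) = 5*x^2 + 6*y^2.
Starting point: (1.7212, 0.9869), alpha = 0.01
Step 1: grad_x = 2*5*1.7212 = 17.212, grad_y = 2*6*0.9869 = 11.8428
  x_1 = 1.7212 - 0.01*17.212 = 1.5491
  y_1 = 0.9869 - 0.01*11.8428 = 0.8685
Step 2: grad_x = 2*5*1.5491 = 15.4908, grad_y = 2*6*0.8685 = 10.4217
  x_2 = 1.5491 - 0.01*15.4908 = 1.3942
  y_2 = 0.8685 - 0.01*10.4217 = 0.7643
Step 3: grad_x = 2*5*1.3942 = 13.9417, grad_y = 2*6*0.7643 = 9.1711
  x_3 = 1.3942 - 0.01*13.9417 = 1.2548
  y_3 = 0.7643 - 0.01*9.1711 = 0.6725
Step 4: grad_x = 2*5*1.2548 = 12.5475, grad_y = 2*6*0.6725 = 8.0705
  x_4 = 1.2548 - 0.01*12.5475 = 1.1293
  y_4 = 0.6725 - 0.01*8.0705 = 0.5918
f(1.1293, 0.5918) = 5*1.1293^2 + 6*0.5918^2 = 8.478


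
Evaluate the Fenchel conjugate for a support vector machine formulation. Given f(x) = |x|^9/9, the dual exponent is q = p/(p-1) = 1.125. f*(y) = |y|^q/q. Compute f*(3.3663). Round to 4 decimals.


The conjugate exponent q satisfies 1/p + 1/q = 1.
p = 9, so q = 9/(9 - 1) = 1.125
|y|^q = 3.3663^1.125 = 3.9178
f*(3.3663) = 3.9178 / 1.125 = 3.4825


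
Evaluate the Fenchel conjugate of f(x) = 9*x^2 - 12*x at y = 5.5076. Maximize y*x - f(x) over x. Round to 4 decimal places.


f*(y) = sup_x {y*x - a*x^2 - b*x} = sup_x {(y-b)*x - a*x^2}
FOC: (y - b) - 2a*x = 0 => x* = (y - b)/(2a)
x* = (5.5076 + 12)/(2*9) = 0.9726
f*(5.5076) = (y-b)^2/(4a) = (5.5076 + 12)^2/(4*9)
= 306.5161/36 = 8.5143


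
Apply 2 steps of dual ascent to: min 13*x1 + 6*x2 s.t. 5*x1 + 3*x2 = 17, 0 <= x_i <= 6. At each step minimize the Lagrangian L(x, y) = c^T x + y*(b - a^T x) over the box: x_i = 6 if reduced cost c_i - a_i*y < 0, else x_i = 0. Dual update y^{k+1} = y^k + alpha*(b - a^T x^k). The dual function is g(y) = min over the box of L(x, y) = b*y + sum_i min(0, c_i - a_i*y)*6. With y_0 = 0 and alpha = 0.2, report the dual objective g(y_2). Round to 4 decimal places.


Dual ascent for LP: min 13*x1 + 6*x2, 5*x1 + 3*x2 = 17, 0 <= x_i <= 6
Step 1: y^k = 0.0, reduced costs: (13.0, 6.0)
  x^k = (0.0, 0.0), subgradient = b - a^T x = 17.0
  y^{k+1} = 0.0 + 0.2*17.0 = 3.4
Step 2: y^k = 3.4, reduced costs: (-4.0, -4.2)
  x^k = (6.0, 6.0), subgradient = b - a^T x = -31.0
  y^{k+1} = 3.4 + 0.2*-31.0 = -2.8
Dual objective at y_2 = -2.8: reduced costs (27.0, 14.4), box minimizer x = (0.0, 0.0)
g(y_2) = b*y + (c1 - a1*y)*x1 + (c2 - a2*y)*x2 = 17*(-2.8) + 27.0*0.0 + 14.4*0.0 = -47.6 + 0.0 + 0.0 = -47.6


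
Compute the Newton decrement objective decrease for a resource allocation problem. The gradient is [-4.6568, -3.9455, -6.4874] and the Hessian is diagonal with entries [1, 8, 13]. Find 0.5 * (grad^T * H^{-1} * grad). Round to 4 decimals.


Step 1: H is diagonal, so H^(-1) * g = [-4.6568, -0.4932, -0.499].
Step 2: g^T H^(-1) g = sum_i g_i^2 / H_ii
  = (-4.6568)^2/1 + (-3.9455)^2/8 + (-6.4874)^2/13
  = 21.6858 + 1.9459 + 3.2374 = 26.8691
Step 3: Objective decrease = 0.5 * g^T H^(-1) g = 13.4345


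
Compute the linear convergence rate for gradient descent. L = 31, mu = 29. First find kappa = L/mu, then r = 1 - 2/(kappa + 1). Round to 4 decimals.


Step 1: Compute the condition number.
kappa = L/mu = 31/29 = 1.069
Step 2: Compute the convergence rate.
r = 1 - 2/(kappa + 1) = 1 - 2*mu/(L + mu) = (L - mu)/(L + mu) = 2/60 = 0.0333


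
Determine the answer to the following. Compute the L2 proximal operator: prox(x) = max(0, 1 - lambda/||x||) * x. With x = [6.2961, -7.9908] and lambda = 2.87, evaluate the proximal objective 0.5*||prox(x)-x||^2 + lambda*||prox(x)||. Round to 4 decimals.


Step 1: Compute ||x||.
||x|| = 10.1732
Step 2: Compute scaling factor.
scale = max(0, 1 - 2.87/10.1732) = 0.7179
Step 3: prox(x) = [4.5199, -5.7365]
||prox(x)|| = 7.3032
Step 4: Proximal objective.
0.5*||prox-x||^2 = 4.1185
lambda*||prox|| = 20.9602
Total = 25.0786


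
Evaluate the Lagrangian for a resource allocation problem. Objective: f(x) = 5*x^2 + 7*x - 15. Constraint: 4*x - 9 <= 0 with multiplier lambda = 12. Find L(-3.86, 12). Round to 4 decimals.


Step 1: Evaluate f(x).
f(-3.86) = 5*(-3.86)^2 + 7*(-3.86) - 15 = 32.478
Step 2: Evaluate g(x).
g(-3.86) = 4*-3.86 - 9 = -24.44
Step 3: Compute Lagrangian.
L = 32.478 + 12*-24.44 = -260.802


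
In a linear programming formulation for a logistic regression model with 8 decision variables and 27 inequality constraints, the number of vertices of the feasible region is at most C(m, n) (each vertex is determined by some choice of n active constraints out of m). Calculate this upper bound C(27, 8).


Each vertex corresponds to some choice of n active constraints out of m, so the number of vertices is at most C(m, n) = m! / (n!(m-n)!).
m = 27, n = 8
Numerator: 27 * 26 * 25 * 24 * 23 * 22 * 21 * 20
Denominator: 8! = 40320
C(27, 8) = 2220075


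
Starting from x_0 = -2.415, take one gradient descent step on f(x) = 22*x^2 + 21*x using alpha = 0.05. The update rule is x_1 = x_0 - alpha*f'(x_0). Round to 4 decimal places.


We compute the gradient at x_0 and apply the update.
f'(x) = 44*x + 21
f'(-2.415) = 44*-2.415 + 21 = -85.26
x_1 = -2.415 - 0.05*-85.26 = 1.848


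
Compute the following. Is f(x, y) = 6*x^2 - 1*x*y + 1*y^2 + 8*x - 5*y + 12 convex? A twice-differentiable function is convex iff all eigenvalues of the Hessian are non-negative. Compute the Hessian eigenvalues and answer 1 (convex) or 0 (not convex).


The Hessian of f(x,y) = 6*x^2 - 1*x*y + 1*y^2 + 8*x - 5*y + 12 is:
H = [[12, -1], [-1, 2]]
Trace = 12 + 2 = 14
Determinant = 12*2 - (-1)^2 = 23
Discriminant = (14)^2 - 4*23 = 104.0
Eigenvalues: lambda_1 = 1.901, lambda_2 = 12.099
The function is convex.

1


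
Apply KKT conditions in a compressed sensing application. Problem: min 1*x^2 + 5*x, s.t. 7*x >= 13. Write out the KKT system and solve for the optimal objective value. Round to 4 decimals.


Step 1: Try lambda = 0 (constraint inactive).
x_unc = -5/(2*1) = -2.5
Check: 7*-2.5 = -17.5 < 13 -- violated!
Step 2: Constraint must be active: 7*x = 13
x* = 13/7 = 1.8571 (rounded; the exact value 13/7 is used below)
lambda = (2*1*(13/7) + 5)/7 = 1.2449
Step 3: Compute optimal value.
f(x*) = 1*(13/7)^2 + 5*(13/7) = 12.7347


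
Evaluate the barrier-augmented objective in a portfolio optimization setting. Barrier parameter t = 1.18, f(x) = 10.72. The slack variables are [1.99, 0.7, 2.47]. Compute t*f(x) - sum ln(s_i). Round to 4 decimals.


Step 1: Compute log-barrier.
ln values: [0.6881, -0.3567, 0.9042]
phi = -(0.6881 - 0.3567 + 0.9042) = -1.2357
Step 2: Compute augmented objective.
t*f(x) = 1.18*10.72 = 12.6496
Total = 12.6496 - 1.2357 = 11.4139


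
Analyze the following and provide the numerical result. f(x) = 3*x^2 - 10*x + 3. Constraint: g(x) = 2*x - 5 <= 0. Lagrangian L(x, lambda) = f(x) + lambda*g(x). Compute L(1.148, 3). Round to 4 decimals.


Step 1: Evaluate f(x).
f(1.148) = 3*1.148^2 - 10*1.148 + 3 = -4.5263
Step 2: Evaluate g(x).
g(1.148) = 2*1.148 - 5 = -2.704
Step 3: Compute Lagrangian.
L = -4.5263 + 3*-2.704 = -12.6383


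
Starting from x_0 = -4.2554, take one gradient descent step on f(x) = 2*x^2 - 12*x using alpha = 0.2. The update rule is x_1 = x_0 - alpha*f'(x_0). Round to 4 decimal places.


We compute the gradient at x_0 and apply the update.
f'(x) = 4*x - 12
f'(-4.2554) = 4*-4.2554 - 12 = -29.0216
x_1 = -4.2554 - 0.2*-29.0216 = 1.5489


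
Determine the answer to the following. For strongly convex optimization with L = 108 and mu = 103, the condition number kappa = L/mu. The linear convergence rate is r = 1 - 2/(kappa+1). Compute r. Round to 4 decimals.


Step 1: Compute the condition number.
kappa = L/mu = 108/103 = 1.0485
Step 2: Compute the convergence rate.
r = 1 - 2/(kappa + 1) = 1 - 2*mu/(L + mu) = (L - mu)/(L + mu) = 5/211 = 0.0237


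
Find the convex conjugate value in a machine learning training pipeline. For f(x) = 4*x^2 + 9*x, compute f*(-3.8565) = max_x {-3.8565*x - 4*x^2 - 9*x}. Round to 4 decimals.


f*(y) = sup_x {y*x - a*x^2 - b*x} = sup_x {(y-b)*x - a*x^2}
FOC: (y - b) - 2a*x = 0 => x* = (y - b)/(2a)
x* = (-3.8565 - 9)/(2*4) = -1.6071
f*(-3.8565) = (y-b)^2/(4a) = (-3.8565 - 9)^2/(4*4)
= 165.2896/16 = 10.3306


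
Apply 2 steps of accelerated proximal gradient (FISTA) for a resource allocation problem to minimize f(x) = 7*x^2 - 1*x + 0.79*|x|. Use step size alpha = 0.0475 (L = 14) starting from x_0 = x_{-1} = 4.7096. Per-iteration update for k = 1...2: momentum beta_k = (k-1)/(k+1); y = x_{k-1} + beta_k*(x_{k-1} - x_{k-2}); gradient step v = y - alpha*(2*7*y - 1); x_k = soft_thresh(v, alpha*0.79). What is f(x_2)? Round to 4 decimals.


FISTA on f(x) = 7*x^2 - 1*x + 0.79*|x|
L = 14, alpha = 0.0475
Iteration 1: beta = 0.0, y = 4.7096 + 0.0*(4.7096 - 4.7096) = 4.7096
  grad(y) = 64.9344, v = y - alpha*grad = 1.6252
  prox(v) = soft_thresh(1.6252, 0.0375) = 1.5877
Iteration 2: beta = 0.3333, y = 1.5877 + 0.3333*(1.5877 - 4.7096) = 0.5471
  grad(y) = 6.6588, v = y - alpha*grad = 0.2308
  prox(v) = soft_thresh(0.2308, 0.0375) = 0.1932
f(x_2) = 7*0.1932^2 - 1*0.1932 + 0.79*|0.1932| = 0.2208


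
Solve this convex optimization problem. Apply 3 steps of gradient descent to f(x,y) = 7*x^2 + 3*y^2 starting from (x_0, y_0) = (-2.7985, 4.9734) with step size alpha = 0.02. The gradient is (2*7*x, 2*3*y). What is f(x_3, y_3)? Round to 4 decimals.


Gradient descent on f(x,y) = 7*x^2 + 3*y^2.
Starting point: (-2.7985, 4.9734), alpha = 0.02
Step 1: grad_x = 2*7*-2.7985 = -39.179, grad_y = 2*3*4.9734 = 29.8404
  x_1 = -2.7985 - 0.02*-39.179 = -2.0149
  y_1 = 4.9734 - 0.02*29.8404 = 4.3766
Step 2: grad_x = 2*7*-2.0149 = -28.2089, grad_y = 2*3*4.3766 = 26.2596
  x_2 = -2.0149 - 0.02*-28.2089 = -1.4507
  y_2 = 4.3766 - 0.02*26.2596 = 3.8514
Step 3: grad_x = 2*7*-1.4507 = -20.3104, grad_y = 2*3*3.8514 = 23.1084
  x_3 = -1.4507 - 0.02*-20.3104 = -1.0445
  y_3 = 3.8514 - 0.02*23.1084 = 3.3892
f(-1.0445, 3.3892) = 7*(-1.0445)^2 + 3*3.3892^2 = 42.0981


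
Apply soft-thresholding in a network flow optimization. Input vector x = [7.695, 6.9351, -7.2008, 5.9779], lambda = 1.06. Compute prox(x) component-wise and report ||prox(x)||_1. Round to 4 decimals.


Soft-thresholding with lambda = 1.06:
prox(7.695) = sign(7.695)*max(|7.695| - 1.06, 0) = 6.635
prox(6.9351) = sign(6.9351)*max(|6.9351| - 1.06, 0) = 5.8751
prox(-7.2008) = sign(-7.2008)*max(|-7.2008| - 1.06, 0) = -6.1408
prox(5.9779) = sign(5.9779)*max(|5.9779| - 1.06, 0) = 4.9179
prox(x) = [6.635, 5.8751, -6.1408, 4.9179]
||prox(x)||_1 = 6.635 + 5.8751 + 6.1408 + 4.9179 = 23.5688


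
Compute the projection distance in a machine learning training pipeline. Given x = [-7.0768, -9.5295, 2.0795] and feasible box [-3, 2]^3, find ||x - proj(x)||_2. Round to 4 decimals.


Project each component onto [-3, 2].
clip(-7.0768) = -3.0, clip(-9.5295) = -3.0, clip(2.0795) = 2.0
Projection = [-3.0, -3.0, 2.0]
Squared diffs: [16.6203, 42.6344, 0.0063]
Distance = sqrt(59.261) = 7.6981


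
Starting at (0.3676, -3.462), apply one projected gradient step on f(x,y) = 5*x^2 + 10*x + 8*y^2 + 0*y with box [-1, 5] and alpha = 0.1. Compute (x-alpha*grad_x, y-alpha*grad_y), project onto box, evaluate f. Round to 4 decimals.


Step 1: Compute gradient at (0.3676, -3.462).
grad_x = 2*5*0.3676 + 10 = 13.676
grad_y = 2*8*-3.462 + 0 = -55.392
Step 2: Gradient step.
x_raw = 0.3676 - 0.1*13.676 = -1.0
y_raw = -3.462 - 0.1*-55.392 = 2.0772
Step 3: Project onto [-1, 5].
x_proj = clip(-1.0) = -1.0
y_proj = clip(2.0772) = 2.0772
Step 4: Evaluate f.
f(-1.0, 2.0772) = 29.5181


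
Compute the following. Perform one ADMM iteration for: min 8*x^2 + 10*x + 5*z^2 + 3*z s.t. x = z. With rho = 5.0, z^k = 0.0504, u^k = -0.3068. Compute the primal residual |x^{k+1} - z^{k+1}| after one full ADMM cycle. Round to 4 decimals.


ADMM iteration with rho = 5.0, z^k = 0.0504, u^k = -0.3068
Step 1: x-update.
Minimize 8*x^2 + 10*x + (5.0/2)*(x - 0.0504 - 0.3068)^2
FOC: (2*8 + 5.0)*x = -10 + 5.0*(0.0504 + 0.3068)
x^{k+1} = -0.3911
Step 2: z-update.
Minimize 5*z^2 + 3*z + (5.0/2)*(-0.3911 - z - 0.3068)^2
FOC: (2*5 + 5.0)*z = -3 + 5.0*(-0.3911 - 0.3068)
z^{k+1} = -0.4326
Step 3: u-update.
u^{k+1} = -0.3068 - 0.3911 + 0.4326 = -0.2653
Step 4: Primal residual = |-0.3911 + 0.4326| = 0.0415


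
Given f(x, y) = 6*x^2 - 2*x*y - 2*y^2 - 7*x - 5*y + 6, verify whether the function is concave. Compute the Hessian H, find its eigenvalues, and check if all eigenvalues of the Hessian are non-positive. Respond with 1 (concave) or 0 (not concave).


The Hessian of f(x,y) = 6*x^2 - 2*x*y - 2*y^2 - 7*x - 5*y + 6 is:
H = [[12, -2], [-2, -4]]
Trace = 12 - 4 = 8
Determinant = 12*-4 - (-2)^2 = -52
Discriminant = (8)^2 - 4*-52 = 272.0
Eigenvalues: lambda_1 = -4.2462, lambda_2 = 12.2462
The function is not concave.

0


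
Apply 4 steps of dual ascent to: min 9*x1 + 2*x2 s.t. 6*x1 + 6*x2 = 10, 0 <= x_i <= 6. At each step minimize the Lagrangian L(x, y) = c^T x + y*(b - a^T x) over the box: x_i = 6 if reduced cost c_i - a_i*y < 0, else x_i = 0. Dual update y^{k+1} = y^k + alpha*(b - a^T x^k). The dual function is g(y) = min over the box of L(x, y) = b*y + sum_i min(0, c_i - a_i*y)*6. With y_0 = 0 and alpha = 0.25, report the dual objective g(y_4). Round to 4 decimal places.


Dual ascent for LP: min 9*x1 + 2*x2, 6*x1 + 6*x2 = 10, 0 <= x_i <= 6
Step 1: y^k = 0.0, reduced costs: (9.0, 2.0)
  x^k = (0.0, 0.0), subgradient = b - a^T x = 10.0
  y^{k+1} = 0.0 + 0.25*10.0 = 2.5
Step 2: y^k = 2.5, reduced costs: (-6.0, -13.0)
  x^k = (6.0, 6.0), subgradient = b - a^T x = -62.0
  y^{k+1} = 2.5 + 0.25*-62.0 = -13.0
Step 3: y^k = -13.0, reduced costs: (87.0, 80.0)
  x^k = (0.0, 0.0), subgradient = b - a^T x = 10.0
  y^{k+1} = -13.0 + 0.25*10.0 = -10.5
Step 4: y^k = -10.5, reduced costs: (72.0, 65.0)
  x^k = (0.0, 0.0), subgradient = b - a^T x = 10.0
  y^{k+1} = -10.5 + 0.25*10.0 = -8.0
Dual objective at y_4 = -8.0: reduced costs (57.0, 50.0), box minimizer x = (0.0, 0.0)
g(y_4) = b*y + (c1 - a1*y)*x1 + (c2 - a2*y)*x2 = 10*(-8.0) + 57.0*0.0 + 50.0*0.0 = -80.0 + 0.0 + 0.0 = -80.0


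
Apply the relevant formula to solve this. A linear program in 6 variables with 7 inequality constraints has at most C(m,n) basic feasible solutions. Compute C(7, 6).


Each vertex corresponds to some choice of n active constraints out of m, so the number of vertices is at most C(m, n) = m! / (n!(m-n)!).
m = 7, n = 6
Numerator: 7 * 6 * 5 * 4 * 3 * 2
Denominator: 6! = 720
C(7, 6) = 7


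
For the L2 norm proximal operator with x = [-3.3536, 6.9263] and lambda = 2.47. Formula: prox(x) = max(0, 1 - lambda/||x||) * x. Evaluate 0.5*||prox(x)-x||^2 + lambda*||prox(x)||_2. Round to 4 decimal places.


Step 1: Compute ||x||.
||x|| = 7.6955
Step 2: Compute scaling factor.
scale = max(0, 1 - 2.47/7.6955) = 0.679
Step 3: prox(x) = [-2.2772, 4.7032]
||prox(x)|| = 5.2255
Step 4: Proximal objective.
0.5*||prox-x||^2 = 3.0505
lambda*||prox|| = 12.907
Total = 15.9574


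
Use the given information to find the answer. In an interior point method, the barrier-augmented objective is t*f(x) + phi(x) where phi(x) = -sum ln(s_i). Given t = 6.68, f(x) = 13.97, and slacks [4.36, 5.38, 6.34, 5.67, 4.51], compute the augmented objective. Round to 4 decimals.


Step 1: Compute log-barrier.
ln values: [1.4725, 1.6827, 1.8469, 1.7352, 1.5063]
phi = -(1.4725 + 1.6827 + 1.8469 + 1.7352 + 1.5063) = -8.2435
Step 2: Compute augmented objective.
t*f(x) = 6.68*13.97 = 93.3196
Total = 93.3196 - 8.2435 = 85.0761


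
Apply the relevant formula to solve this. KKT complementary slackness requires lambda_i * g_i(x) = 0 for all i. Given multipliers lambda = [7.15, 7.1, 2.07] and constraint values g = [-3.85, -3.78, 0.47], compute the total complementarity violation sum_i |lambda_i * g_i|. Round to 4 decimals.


KKT complementary slackness check:
lambda_1 * g_1 = 7.15 * -3.85 = -27.5275
lambda_2 * g_2 = 7.1 * -3.78 = -26.838
lambda_3 * g_3 = 2.07 * 0.47 = 0.9729
Total violation = 27.5275 + 26.838 + 0.9729 = 55.3384


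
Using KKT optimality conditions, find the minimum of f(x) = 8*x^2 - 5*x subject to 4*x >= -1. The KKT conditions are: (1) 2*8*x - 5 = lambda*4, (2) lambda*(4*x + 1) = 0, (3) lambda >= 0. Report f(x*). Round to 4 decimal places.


Step 1: Try lambda = 0 (constraint inactive).
Stationarity: 2*8*x - 5 = 0
x* = 5/(2*8) = 0.3125
Check constraint: 4*0.3125 = 1.25 >= -1 -- satisfied.
Step 2: Compute optimal value.
f(x*) = 8*0.3125^2 - 5*0.3125 = -0.7813


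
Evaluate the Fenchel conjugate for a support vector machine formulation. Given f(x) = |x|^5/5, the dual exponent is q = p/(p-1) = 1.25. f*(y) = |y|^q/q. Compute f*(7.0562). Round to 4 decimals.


The conjugate exponent q satisfies 1/p + 1/q = 1.
p = 5, so q = 5/(5 - 1) = 1.25
|y|^q = 7.0562^1.25 = 11.5004
f*(7.0562) = 11.5004 / 1.25 = 9.2003


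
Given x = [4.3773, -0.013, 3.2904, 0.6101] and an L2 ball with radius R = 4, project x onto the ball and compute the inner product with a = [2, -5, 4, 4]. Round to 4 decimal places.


Step 1: Compute ||x|| (intermediates to 6 decimals).
||x|| = sqrt(4.3773^2 + (-0.013)^2 + 3.2904^2 + 0.6101^2) = 5.50998
Step 2: Project.
Since ||x|| > R, scale = R/||x|| = 4/5.50998 = 0.725955, proj(x) = scale * x
proj(x) = [3.177723, -0.009437, 2.388682, 0.442905]
Step 3: Dot product.
a^T * proj(x) = 2*3.177723 - 5*(-0.009437) + 4*2.388682 + 4*0.442905 = 17.729


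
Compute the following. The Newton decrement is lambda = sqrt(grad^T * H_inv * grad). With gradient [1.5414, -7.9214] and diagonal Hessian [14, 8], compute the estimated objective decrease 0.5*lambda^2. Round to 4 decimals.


Step 1: H is diagonal, so H^(-1) * g = [0.1101, -0.9902].
Step 2: g^T H^(-1) g = sum_i g_i^2 / H_ii
  = (1.5414)^2/14 + (-7.9214)^2/8
  = 0.1697 + 7.8436 = 8.0133
Step 3: Objective decrease = 0.5 * g^T H^(-1) g = 4.0066


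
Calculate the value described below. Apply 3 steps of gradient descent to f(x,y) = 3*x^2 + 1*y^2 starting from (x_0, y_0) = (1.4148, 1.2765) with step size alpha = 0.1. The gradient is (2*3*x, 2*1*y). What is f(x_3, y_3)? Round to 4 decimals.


Gradient descent on f(x,y) = 3*x^2 + 1*y^2.
Starting point: (1.4148, 1.2765), alpha = 0.1
Step 1: grad_x = 2*3*1.4148 = 8.4888, grad_y = 2*1*1.2765 = 2.553
  x_1 = 1.4148 - 0.1*8.4888 = 0.5659
  y_1 = 1.2765 - 0.1*2.553 = 1.0212
Step 2: grad_x = 2*3*0.5659 = 3.3955, grad_y = 2*1*1.0212 = 2.0424
  x_2 = 0.5659 - 0.1*3.3955 = 0.2264
  y_2 = 1.0212 - 0.1*2.0424 = 0.817
Step 3: grad_x = 2*3*0.2264 = 1.3582, grad_y = 2*1*0.817 = 1.6339
  x_3 = 0.2264 - 0.1*1.3582 = 0.0905
  y_3 = 0.817 - 0.1*1.6339 = 0.6536
f(0.0905, 0.6536) = 3*0.0905^2 + 1*0.6536^2 = 0.4517


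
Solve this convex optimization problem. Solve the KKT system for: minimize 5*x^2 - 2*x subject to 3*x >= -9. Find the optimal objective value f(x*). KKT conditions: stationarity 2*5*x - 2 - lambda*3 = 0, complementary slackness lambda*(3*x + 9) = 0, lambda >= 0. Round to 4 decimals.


Step 1: Try lambda = 0 (constraint inactive).
Stationarity: 2*5*x - 2 = 0
x* = 2/(2*5) = 0.2
Check constraint: 3*0.2 = 0.6 >= -9 -- satisfied.
Step 2: Compute optimal value.
f(x*) = 5*0.2^2 - 2*0.2 = -0.2


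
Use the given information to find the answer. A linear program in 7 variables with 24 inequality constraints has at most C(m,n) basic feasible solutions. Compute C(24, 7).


Each vertex corresponds to some choice of n active constraints out of m, so the number of vertices is at most C(m, n) = m! / (n!(m-n)!).
m = 24, n = 7
Numerator: 24 * 23 * 22 * 21 * 20 * 19 * 18
Denominator: 7! = 5040
C(24, 7) = 346104


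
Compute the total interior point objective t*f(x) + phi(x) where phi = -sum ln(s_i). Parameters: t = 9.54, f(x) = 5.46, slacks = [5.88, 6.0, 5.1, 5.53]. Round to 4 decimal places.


Step 1: Compute log-barrier.
ln values: [1.7716, 1.7918, 1.6292, 1.7102]
phi = -(1.7716 + 1.7918 + 1.6292 + 1.7102) = -6.9027
Step 2: Compute augmented objective.
t*f(x) = 9.54*5.46 = 52.0884
Total = 52.0884 - 6.9027 = 45.1857


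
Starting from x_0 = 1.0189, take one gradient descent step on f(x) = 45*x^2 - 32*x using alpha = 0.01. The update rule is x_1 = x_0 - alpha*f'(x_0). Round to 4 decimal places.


We compute the gradient at x_0 and apply the update.
f'(x) = 90*x - 32
f'(1.0189) = 90*1.0189 - 32 = 59.701
x_1 = 1.0189 - 0.01*59.701 = 0.4219


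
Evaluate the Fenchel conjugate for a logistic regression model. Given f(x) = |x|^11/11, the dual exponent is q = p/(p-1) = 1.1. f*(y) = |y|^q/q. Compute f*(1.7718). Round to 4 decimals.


The conjugate exponent q satisfies 1/p + 1/q = 1.
p = 11, so q = 11/(11 - 1) = 1.1
|y|^q = 1.7718^1.1 = 1.8761
f*(1.7718) = 1.8761 / 1.1 = 1.7055


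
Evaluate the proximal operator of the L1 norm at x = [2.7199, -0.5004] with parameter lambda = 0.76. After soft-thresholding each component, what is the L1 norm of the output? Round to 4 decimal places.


Soft-thresholding with lambda = 0.76:
prox(2.7199) = sign(2.7199)*max(|2.7199| - 0.76, 0) = 1.9599
prox(-0.5004) = sign(-0.5004)*max(|-0.5004| - 0.76, 0) = 0.0
prox(x) = [1.9599, 0.0]
||prox(x)||_1 = 1.9599 + 0.0 = 1.9599


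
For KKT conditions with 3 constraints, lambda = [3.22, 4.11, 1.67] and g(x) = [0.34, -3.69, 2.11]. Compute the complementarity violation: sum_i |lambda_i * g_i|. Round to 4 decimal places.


KKT complementary slackness check:
lambda_1 * g_1 = 3.22 * 0.34 = 1.0948
lambda_2 * g_2 = 4.11 * -3.69 = -15.1659
lambda_3 * g_3 = 1.67 * 2.11 = 3.5237
Total violation = 1.0948 + 15.1659 + 3.5237 = 19.7844


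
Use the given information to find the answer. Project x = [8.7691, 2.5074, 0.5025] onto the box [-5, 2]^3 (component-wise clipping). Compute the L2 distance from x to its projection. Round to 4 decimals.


Project each component onto [-5, 2].
clip(8.7691) = 2.0, clip(2.5074) = 2.0, clip(0.5025) = 0.5025
Projection = [2.0, 2.0, 0.5025]
Squared diffs: [45.8207, 0.2575, 0.0]
Distance = sqrt(46.0782) = 6.7881


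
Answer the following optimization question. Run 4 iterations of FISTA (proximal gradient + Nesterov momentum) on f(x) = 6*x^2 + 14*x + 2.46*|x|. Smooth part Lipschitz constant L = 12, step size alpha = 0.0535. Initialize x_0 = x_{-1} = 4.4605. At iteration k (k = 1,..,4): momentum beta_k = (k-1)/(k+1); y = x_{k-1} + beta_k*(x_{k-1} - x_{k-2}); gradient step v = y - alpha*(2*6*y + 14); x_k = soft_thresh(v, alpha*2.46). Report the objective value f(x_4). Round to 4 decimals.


FISTA on f(x) = 6*x^2 + 14*x + 2.46*|x|
L = 12, alpha = 0.0535
Iteration 1: beta = 0.0, y = 4.4605 + 0.0*(4.4605 - 4.4605) = 4.4605
  grad(y) = 67.526, v = y - alpha*grad = 0.8479
  prox(v) = soft_thresh(0.8479, 0.1316) = 0.7162
Iteration 2: beta = 0.3333, y = 0.7162 + 0.3333*(0.7162 - 4.4605) = -0.5318
  grad(y) = 7.618, v = y - alpha*grad = -0.9394
  prox(v) = soft_thresh(-0.9394, 0.1316) = -0.8078
Iteration 3: beta = 0.5, y = -0.8078 + 0.5*(-0.8078 - 0.7162) = -1.5698
  grad(y) = -4.8377, v = y - alpha*grad = -1.311
  prox(v) = soft_thresh(-1.311, 0.1316) = -1.1794
Iteration 4: beta = 0.6, y = -1.1794 + 0.6*(-1.1794 + 0.8078) = -1.4023
  grad(y) = -2.828, v = y - alpha*grad = -1.251
  prox(v) = soft_thresh(-1.251, 0.1316) = -1.1194
f(x_4) = 6*(-1.1194)^2 + 14*(-1.1194) + 2.46*|-1.1194| = -5.3995


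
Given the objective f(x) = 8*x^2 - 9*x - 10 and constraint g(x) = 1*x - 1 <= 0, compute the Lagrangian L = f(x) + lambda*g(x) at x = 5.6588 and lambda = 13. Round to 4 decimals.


Step 1: Evaluate f(x).
f(5.6588) = 8*5.6588^2 - 9*5.6588 - 10 = 195.2469
Step 2: Evaluate g(x).
g(5.6588) = 1*5.6588 - 1 = 4.6588
Step 3: Compute Lagrangian.
L = 195.2469 + 13*4.6588 = 255.8113


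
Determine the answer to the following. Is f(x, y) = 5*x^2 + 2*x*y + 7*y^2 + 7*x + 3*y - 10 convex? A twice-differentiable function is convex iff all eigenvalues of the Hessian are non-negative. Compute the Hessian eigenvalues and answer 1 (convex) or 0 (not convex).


The Hessian of f(x,y) = 5*x^2 + 2*x*y + 7*y^2 + 7*x + 3*y - 10 is:
H = [[10, 2], [2, 14]]
Trace = 10 + 14 = 24
Determinant = 10*14 - (2)^2 = 136
Discriminant = (24)^2 - 4*136 = 32.0
Eigenvalues: lambda_1 = 9.1716, lambda_2 = 14.8284
The function is convex.

1


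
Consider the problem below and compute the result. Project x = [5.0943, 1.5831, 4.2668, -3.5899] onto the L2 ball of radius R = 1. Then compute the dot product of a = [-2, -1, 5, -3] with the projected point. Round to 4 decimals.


Step 1: Compute ||x|| (intermediates to 6 decimals).
||x|| = sqrt(5.0943^2 + 1.5831^2 + 4.2668^2 + (-3.5899)^2) = 7.716933
Step 2: Project.
Since ||x|| > R, scale = R/||x|| = 1/7.716933 = 0.129585, proj(x) = scale * x
proj(x) = [0.660145, 0.205146, 0.552913, -0.465197]
Step 3: Dot product.
a^T * proj(x) = -2*0.660145 - 1*0.205146 + 5*0.552913 - 3*(-0.465197) = 2.6347


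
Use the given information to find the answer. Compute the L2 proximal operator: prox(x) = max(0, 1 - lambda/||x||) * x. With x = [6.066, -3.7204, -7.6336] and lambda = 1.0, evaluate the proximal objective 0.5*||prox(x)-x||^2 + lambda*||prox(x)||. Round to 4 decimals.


Step 1: Compute ||x||.
||x|| = 10.436
Step 2: Compute scaling factor.
scale = max(0, 1 - 1.0/10.436) = 0.9042
Step 3: prox(x) = [5.4847, -3.3639, -6.9021]
||prox(x)|| = 9.436
Step 4: Proximal objective.
0.5*||prox-x||^2 = 0.5
lambda*||prox|| = 9.436
Total = 9.936


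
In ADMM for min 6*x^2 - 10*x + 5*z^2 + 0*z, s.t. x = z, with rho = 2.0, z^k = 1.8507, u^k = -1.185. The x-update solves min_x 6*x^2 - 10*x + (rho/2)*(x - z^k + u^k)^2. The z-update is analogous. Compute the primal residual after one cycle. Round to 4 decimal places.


ADMM iteration with rho = 2.0, z^k = 1.8507, u^k = -1.185
Step 1: x-update.
Minimize 6*x^2 - 10*x + (2.0/2)*(x - 1.8507 - 1.185)^2
FOC: (2*6 + 2.0)*x = 10 + 2.0*(1.8507 + 1.185)
x^{k+1} = 1.148
Step 2: z-update.
Minimize 5*z^2 + 0*z + (2.0/2)*(1.148 - z - 1.185)^2
FOC: (2*5 + 2.0)*z = 0 + 2.0*(1.148 - 1.185)
z^{k+1} = -0.0062
Step 3: u-update.
u^{k+1} = -1.185 + 1.148 + 0.0062 = -0.0309
Step 4: Primal residual = |1.148 + 0.0062| = 1.1541
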